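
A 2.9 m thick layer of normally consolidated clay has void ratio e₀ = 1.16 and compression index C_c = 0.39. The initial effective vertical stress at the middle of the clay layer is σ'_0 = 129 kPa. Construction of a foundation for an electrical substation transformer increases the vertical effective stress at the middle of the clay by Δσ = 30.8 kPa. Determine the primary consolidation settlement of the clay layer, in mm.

Final effective stress: σ'_f = σ'_0 + Δσ = 129 + 30.8 = 159.8 kPa.
Normally consolidated clay, so the full stress increment lies on the virgin compression line:
S_c = C_c·H/(1+e₀)·log₁₀(σ'_f/σ'_0) = 0.39×2.9/(1+1.16)×log₁₀(159.8/129)
    = 0.52361 × 0.092987 = 0.04869 m

S_c ≈ 48.7 mm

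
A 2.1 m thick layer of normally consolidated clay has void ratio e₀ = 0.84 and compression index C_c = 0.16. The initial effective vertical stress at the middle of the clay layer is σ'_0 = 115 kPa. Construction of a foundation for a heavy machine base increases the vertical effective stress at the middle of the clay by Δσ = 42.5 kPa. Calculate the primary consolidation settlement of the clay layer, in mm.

S_c ≈ 24.9 mm

Final effective stress: σ'_f = σ'_0 + Δσ = 115 + 42.5 = 157.5 kPa.
Normally consolidated clay, so the full stress increment lies on the virgin compression line:
S_c = C_c·H/(1+e₀)·log₁₀(σ'_f/σ'_0) = 0.16×2.1/(1+0.84)×log₁₀(157.5/115)
    = 0.18261 × 0.13658 = 0.02494 m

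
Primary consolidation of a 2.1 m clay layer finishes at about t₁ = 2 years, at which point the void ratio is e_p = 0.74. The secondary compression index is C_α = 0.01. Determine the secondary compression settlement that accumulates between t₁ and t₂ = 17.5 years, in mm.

S_s ≈ 11.4 mm

Secondary compression: S_s = C_α·H/(1+e_p)·log₁₀(t₂/t₁)
S_s = 0.01×2.1/(1+0.74)×log₁₀(17.5/2)
    = 0.01207 × 0.942 = 0.01137 m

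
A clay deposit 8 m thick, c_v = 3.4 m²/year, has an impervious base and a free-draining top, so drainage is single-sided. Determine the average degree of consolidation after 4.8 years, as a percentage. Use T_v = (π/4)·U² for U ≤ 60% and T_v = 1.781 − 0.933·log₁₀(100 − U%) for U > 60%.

U ≈ 57 %

Drainage path length: H_d = H = 8 m (single drainage).
T_v = c_v·t/H_d² = 3.4×4.8/8² = 0.255.
T_v = 0.255 corresponds to the U ≤ 60% branch:
U = √(4T_v/π) = 0.5698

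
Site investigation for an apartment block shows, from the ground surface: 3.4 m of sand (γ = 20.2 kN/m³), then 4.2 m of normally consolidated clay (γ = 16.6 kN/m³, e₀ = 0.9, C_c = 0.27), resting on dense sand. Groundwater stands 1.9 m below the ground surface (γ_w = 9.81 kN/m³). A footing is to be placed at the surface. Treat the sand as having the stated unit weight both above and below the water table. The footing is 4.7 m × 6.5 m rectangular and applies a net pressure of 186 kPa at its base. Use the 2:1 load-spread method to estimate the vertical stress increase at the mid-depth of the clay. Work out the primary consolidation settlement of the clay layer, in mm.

S_c ≈ 135 mm

Mid-depth of clay below the ground surface: z = 3.4 + 4.2/2 = 5.5 m.
Total vertical stress at mid-clay: σ_v = 20.2×3.4 + 16.6×2.1 = 103.54 kPa.
Pore pressure: u = 9.81×(5.5 − 1.9) = 35.316 kPa.
Initial effective stress: σ'_0 = σ_v − u = 103.54 − 35.316 = 68.224 kPa.
Stress increase at mid-clay by the 2:1 spreading method:
Δσ = qBL/((B+z)(L+z)) = 186×4.7×6.5/((4.7+5.5)(6.5+5.5)) = 46.424 kPa
Final effective stress: σ'_f = σ'_0 + Δσ = 68.224 + 46.424 = 114.65 kPa.
Normally consolidated clay, so the full stress increment lies on the virgin compression line:
S_c = C_c·H/(1+e₀)·log₁₀(σ'_f/σ'_0) = 0.27×4.2/(1+0.9)×log₁₀(114.65/68.224)
    = 0.59684 × 0.22544 = 0.1346 m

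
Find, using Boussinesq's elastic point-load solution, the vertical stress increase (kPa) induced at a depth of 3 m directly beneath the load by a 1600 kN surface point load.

Boussinesq vertical stress below a point load on an elastic half-space:
Δσ_z = 3P/(2πz²) · [1 + (r/z)²]^(−5/2)
r/z = 0/3 = 0; [1+(r/z)²]^(−5/2) = 1.
Δσ_z = 3×1600/(2π×3²) × 1 = 84.883 × 1 = 84.88 kPa

Δσ_z ≈ 84.9 kPa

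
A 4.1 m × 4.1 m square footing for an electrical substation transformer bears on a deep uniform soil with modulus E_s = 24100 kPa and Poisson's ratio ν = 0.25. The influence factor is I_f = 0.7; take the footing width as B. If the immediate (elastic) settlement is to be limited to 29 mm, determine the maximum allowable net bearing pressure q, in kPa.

q ≈ 260 kPa

S_e = q·B·(1−ν²)/E_s · I_f  ⇒  q = S_e·E_s / (B·(1−ν²)·I_f).
q = 0.029 × 24100 / (4.1 × 0.9375 × 0.7) = 259.8 kPa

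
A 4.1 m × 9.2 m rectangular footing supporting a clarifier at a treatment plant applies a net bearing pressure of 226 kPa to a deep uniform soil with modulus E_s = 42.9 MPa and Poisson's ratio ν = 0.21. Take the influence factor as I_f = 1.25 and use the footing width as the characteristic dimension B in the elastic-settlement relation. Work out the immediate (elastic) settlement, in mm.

Immediate (elastic) settlement: S_e = q·B·(1−ν²)/E_s · I_f.
E_s = 42.9 MPa = 42900 kPa.
S_e = 226 × 4.1 × (1 − 0.21²) / 42900 × 1.25
    = 226 × 4.1 × 0.9559 / 42900 × 1.25
    = 0.02581 m = 25.81 mm

S_e ≈ 25.8 mm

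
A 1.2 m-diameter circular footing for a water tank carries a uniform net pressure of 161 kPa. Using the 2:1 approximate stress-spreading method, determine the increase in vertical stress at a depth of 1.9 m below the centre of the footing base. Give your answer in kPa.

By the 2:1 method the load spreads at 1 horizontal : 2 vertical, so at depth z the loaded area has grown by z in each plan dimension:
Δσ ≈ qD²/(D+z)² = 161×1.2²/(1.2+1.9)² = 24.125 kPa

Δσ_z ≈ 24.1 kPa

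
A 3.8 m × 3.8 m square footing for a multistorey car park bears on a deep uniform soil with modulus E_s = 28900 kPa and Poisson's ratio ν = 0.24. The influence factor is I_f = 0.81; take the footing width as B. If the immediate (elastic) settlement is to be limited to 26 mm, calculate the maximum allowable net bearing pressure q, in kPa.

S_e = q·B·(1−ν²)/E_s · I_f  ⇒  q = S_e·E_s / (B·(1−ν²)·I_f).
q = 0.026 × 28900 / (3.8 × 0.9424 × 0.81) = 259 kPa

q ≈ 259 kPa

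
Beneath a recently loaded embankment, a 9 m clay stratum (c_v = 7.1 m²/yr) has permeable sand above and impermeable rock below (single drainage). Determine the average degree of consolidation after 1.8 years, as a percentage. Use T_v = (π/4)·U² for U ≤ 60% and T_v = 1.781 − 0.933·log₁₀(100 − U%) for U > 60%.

Drainage path length: H_d = H = 9 m (single drainage).
T_v = c_v·t/H_d² = 7.1×1.8/9² = 0.15778.
T_v = 0.15778 corresponds to the U ≤ 60% branch:
U = √(4T_v/π) = 0.4482

U ≈ 44.8 %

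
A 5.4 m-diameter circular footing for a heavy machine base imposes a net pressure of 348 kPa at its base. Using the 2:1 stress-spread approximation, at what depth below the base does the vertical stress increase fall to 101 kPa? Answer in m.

z ≈ 4.62 m

2:1 spreading — at depth z the loaded area has grown by z in each plan dimension:
qD²/(D+z)² = Δσ_z ⇒ z = D(√(q/Δσ_z) − 1) = 5.4×(√(348/101) − 1) = 4.624 m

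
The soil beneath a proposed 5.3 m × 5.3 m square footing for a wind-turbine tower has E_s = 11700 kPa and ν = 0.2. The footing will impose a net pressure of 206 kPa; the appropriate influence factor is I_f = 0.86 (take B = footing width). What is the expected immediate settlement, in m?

Immediate (elastic) settlement: S_e = q·B·(1−ν²)/E_s · I_f.
S_e = 206 × 5.3 × (1 − 0.2²) / 11700 × 0.86
    = 206 × 5.3 × 0.96 / 11700 × 0.86
    = 0.07704 m

S_e ≈ 0.077 m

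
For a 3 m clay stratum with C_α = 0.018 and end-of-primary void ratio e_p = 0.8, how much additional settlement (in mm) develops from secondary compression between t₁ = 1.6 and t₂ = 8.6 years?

S_s ≈ 21.9 mm

Secondary compression: S_s = C_α·H/(1+e_p)·log₁₀(t₂/t₁)
S_s = 0.018×3/(1+0.8)×log₁₀(8.6/1.6)
    = 0.03 × 0.7304 = 0.02191 m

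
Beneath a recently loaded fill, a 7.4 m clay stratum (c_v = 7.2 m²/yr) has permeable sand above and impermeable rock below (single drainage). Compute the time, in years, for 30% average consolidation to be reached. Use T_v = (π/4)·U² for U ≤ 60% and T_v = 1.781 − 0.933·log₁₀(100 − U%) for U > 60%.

Drainage path length: H_d = H = 7.4 m (single drainage).
U ≤ 60%: T_v = (π/4)·U² = (π/4)×0.3² = 0.070686.
t = T_v·H_d²/c_v = 0.070686×7.4²/7.2 = 0.5376 years.

t ≈ 0.538 years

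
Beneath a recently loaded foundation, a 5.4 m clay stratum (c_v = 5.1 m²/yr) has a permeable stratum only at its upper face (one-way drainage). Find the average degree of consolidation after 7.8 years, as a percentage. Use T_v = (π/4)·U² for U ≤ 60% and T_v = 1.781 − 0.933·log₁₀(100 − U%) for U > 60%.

Drainage path length: H_d = H = 5.4 m (single drainage).
T_v = c_v·t/H_d² = 5.1×7.8/5.4² = 1.3642.
T_v = 1.3642 corresponds to the U > 60% branch:
U = 1 − 10^((1.781 − T_v)/0.933)/100 = 0.972

U ≈ 97.2 %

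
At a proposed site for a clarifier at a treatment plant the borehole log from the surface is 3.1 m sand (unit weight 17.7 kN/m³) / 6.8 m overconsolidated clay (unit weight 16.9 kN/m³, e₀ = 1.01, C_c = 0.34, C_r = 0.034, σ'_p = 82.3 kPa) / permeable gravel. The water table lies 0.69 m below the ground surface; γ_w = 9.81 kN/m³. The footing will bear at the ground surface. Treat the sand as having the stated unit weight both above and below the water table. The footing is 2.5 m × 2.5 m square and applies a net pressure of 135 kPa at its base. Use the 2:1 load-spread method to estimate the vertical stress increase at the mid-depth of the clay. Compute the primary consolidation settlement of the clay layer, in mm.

S_c ≈ 8.62 mm

Mid-depth of clay below the ground surface: z = 3.1 + 6.8/2 = 6.5 m.
Total vertical stress at mid-clay: σ_v = 17.7×3.1 + 16.9×3.4 = 112.33 kPa.
Pore pressure: u = 9.81×(6.5 − 0.69) = 56.996 kPa.
Initial effective stress: σ'_0 = σ_v − u = 112.33 − 56.996 = 55.334 kPa.
Stress increase at mid-clay by the 2:1 spreading method:
Δσ = qBL/((B+z)(L+z)) = 135×2.5×2.5/((2.5+6.5)(2.5+6.5)) = 10.417 kPa
Final effective stress: σ'_f = 55.334 + 10.417 = 65.751 kPa.
σ'_f = 65.751 ≤ σ'_p = 82.3 kPa, so the clay remains overconsolidated and only the recompression index applies:
S_c = C_r·H/(1+e₀)·log₁₀(σ'_f/σ'_0) = 0.034×6.8/2.01×log₁₀(65.751/55.334)
    = 0.11503 × 0.07491 = 0.008617 m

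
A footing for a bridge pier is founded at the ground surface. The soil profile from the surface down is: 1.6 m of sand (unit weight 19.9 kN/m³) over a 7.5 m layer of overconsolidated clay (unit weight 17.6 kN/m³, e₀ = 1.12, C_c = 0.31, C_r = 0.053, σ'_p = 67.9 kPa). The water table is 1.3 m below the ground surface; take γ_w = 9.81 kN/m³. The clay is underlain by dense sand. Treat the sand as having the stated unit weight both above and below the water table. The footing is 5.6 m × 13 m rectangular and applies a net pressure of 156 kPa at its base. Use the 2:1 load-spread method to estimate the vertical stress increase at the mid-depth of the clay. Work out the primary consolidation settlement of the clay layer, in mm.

S_c ≈ 262 mm

Mid-depth of clay below the ground surface: z = 1.6 + 7.5/2 = 5.35 m.
Total vertical stress at mid-clay: σ_v = 19.9×1.6 + 17.6×3.75 = 97.84 kPa.
Pore pressure: u = 9.81×(5.35 − 1.3) = 39.73 kPa.
Initial effective stress: σ'_0 = σ_v − u = 97.84 − 39.73 = 58.11 kPa.
Stress increase at mid-clay by the 2:1 spreading method:
Δσ = qBL/((B+z)(L+z)) = 156×5.6×13/((5.6+5.35)(13+5.35)) = 56.52 kPa
Final effective stress: σ'_f = 58.11 + 56.52 = 114.63 kPa.
σ'_f = 114.63 > σ'_p = 67.9 kPa, so the stress path crosses the preconsolidation pressure — recompression up to σ'_p, then virgin compression beyond:
S_c = H/(1+e₀)·[C_r·log₁₀(σ'_p/σ'_0) + C_c·log₁₀(σ'_f/σ'_p)]
    = 7.5/2.12 × [0.053×log₁₀(67.9/58.11) + 0.31×log₁₀(114.63/67.9)]
    = 3.5377 × [0.0035838 + 0.070503] = 0.2621 m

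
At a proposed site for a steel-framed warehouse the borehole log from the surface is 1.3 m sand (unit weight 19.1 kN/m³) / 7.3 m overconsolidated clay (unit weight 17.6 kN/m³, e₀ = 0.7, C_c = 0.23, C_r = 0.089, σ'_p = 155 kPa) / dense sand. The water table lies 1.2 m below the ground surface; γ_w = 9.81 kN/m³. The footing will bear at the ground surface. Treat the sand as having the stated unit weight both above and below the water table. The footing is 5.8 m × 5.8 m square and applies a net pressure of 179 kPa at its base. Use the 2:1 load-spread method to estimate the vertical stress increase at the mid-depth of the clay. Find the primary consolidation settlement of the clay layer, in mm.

Mid-depth of clay below the ground surface: z = 1.3 + 7.3/2 = 4.95 m.
Total vertical stress at mid-clay: σ_v = 19.1×1.3 + 17.6×3.65 = 89.07 kPa.
Pore pressure: u = 9.81×(4.95 − 1.2) = 36.788 kPa.
Initial effective stress: σ'_0 = σ_v − u = 89.07 − 36.788 = 52.282 kPa.
Stress increase at mid-clay by the 2:1 spreading method:
Δσ = qBL/((B+z)(L+z)) = 179×5.8×5.8/((5.8+4.95)(5.8+4.95)) = 52.107 kPa
Final effective stress: σ'_f = 52.282 + 52.107 = 104.39 kPa.
σ'_f = 104.39 ≤ σ'_p = 155 kPa, so the clay remains overconsolidated and only the recompression index applies:
S_c = C_r·H/(1+e₀)·log₁₀(σ'_f/σ'_0) = 0.089×7.3/1.7×log₁₀(104.39/52.282)
    = 0.38217 × 0.30031 = 0.1148 m

S_c ≈ 115 mm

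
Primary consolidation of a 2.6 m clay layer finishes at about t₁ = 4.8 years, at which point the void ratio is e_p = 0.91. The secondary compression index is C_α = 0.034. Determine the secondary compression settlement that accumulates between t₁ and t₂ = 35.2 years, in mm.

S_s ≈ 40 mm

Secondary compression: S_s = C_α·H/(1+e_p)·log₁₀(t₂/t₁)
S_s = 0.034×2.6/(1+0.91)×log₁₀(35.2/4.8)
    = 0.04628 × 0.8653 = 0.04005 m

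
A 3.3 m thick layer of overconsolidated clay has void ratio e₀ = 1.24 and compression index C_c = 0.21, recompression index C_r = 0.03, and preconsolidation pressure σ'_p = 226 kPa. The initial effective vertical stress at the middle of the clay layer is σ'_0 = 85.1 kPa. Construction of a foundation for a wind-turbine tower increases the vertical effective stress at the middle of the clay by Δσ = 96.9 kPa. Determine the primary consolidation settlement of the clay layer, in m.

Final effective stress: σ'_f = 85.1 + 96.9 = 182 kPa.
σ'_f = 182 ≤ σ'_p = 226 kPa, so the clay remains overconsolidated and only the recompression index applies:
S_c = C_r·H/(1+e₀)·log₁₀(σ'_f/σ'_0) = 0.03×3.3/2.24×log₁₀(182/85.1)
    = 0.044196 × 0.33014 = 0.01459 m

S_c ≈ 0.0146 m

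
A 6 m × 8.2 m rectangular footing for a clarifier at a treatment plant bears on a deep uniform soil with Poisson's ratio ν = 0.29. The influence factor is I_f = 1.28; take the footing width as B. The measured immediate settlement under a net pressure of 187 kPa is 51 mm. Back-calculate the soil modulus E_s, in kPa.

S_e = q·B·(1−ν²)/E_s · I_f  ⇒  E_s = q·B·(1−ν²)·I_f / S_e.
E_s = 187 × 6 × 0.9159 × 1.28 / 0.051 = 25790 kPa

E_s ≈ 25800 kPa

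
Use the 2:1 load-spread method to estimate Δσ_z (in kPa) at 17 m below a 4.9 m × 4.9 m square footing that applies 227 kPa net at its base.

By the 2:1 method the load spreads at 1 horizontal : 2 vertical, so at depth z the loaded area has grown by z in each plan dimension:
Δσ = qBL/((B+z)(L+z)) = 227×4.9×4.9/((4.9+17)(4.9+17)) = 11.364 kPa

Δσ_z ≈ 11.4 kPa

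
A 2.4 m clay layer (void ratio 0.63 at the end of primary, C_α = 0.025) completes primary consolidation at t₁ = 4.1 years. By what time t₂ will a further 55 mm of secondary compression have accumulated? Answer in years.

S_s = C_α·H/(1+e_p)·log₁₀(t₂/t₁) ⇒ log₁₀(t₂/t₁) = S_s·(1+e_p)/(C_α·H).
log₁₀(t₂/t₁) = 0.055 × (1+0.63) / (0.025×2.4) = 1.494
t₂ = t₁ × 10^1.494 = 4.1 × 31.2 = 127.9 years

t₂ ≈ 128 years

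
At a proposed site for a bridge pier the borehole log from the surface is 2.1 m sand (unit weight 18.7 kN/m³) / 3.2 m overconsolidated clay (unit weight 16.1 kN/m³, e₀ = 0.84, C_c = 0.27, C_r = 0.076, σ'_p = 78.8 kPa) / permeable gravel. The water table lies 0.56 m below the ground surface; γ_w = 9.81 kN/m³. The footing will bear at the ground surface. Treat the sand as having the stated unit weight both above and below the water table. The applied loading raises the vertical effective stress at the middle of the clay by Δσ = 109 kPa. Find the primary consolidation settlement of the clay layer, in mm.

S_c ≈ 170 mm

Mid-depth of clay below the ground surface: z = 2.1 + 3.2/2 = 3.7 m.
Total vertical stress at mid-clay: σ_v = 18.7×2.1 + 16.1×1.6 = 65.03 kPa.
Pore pressure: u = 9.81×(3.7 − 0.56) = 30.803 kPa.
Initial effective stress: σ'_0 = σ_v − u = 65.03 − 30.803 = 34.227 kPa.
Final effective stress: σ'_f = 34.227 + 109 = 143.23 kPa.
σ'_f = 143.23 > σ'_p = 78.8 kPa, so the stress path crosses the preconsolidation pressure — recompression up to σ'_p, then virgin compression beyond:
S_c = H/(1+e₀)·[C_r·log₁₀(σ'_p/σ'_0) + C_c·log₁₀(σ'_f/σ'_p)]
    = 3.2/1.84 × [0.076×log₁₀(78.8/34.227) + 0.27×log₁₀(143.23/78.8)]
    = 1.7391 × [0.027524 + 0.070067] = 0.1697 m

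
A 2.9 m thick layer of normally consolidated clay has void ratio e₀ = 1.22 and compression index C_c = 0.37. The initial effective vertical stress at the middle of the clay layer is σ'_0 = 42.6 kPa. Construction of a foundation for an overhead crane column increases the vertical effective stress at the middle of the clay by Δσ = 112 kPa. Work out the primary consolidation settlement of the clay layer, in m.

Final effective stress: σ'_f = σ'_0 + Δσ = 42.6 + 112 = 154.6 kPa.
Normally consolidated clay, so the full stress increment lies on the virgin compression line:
S_c = C_c·H/(1+e₀)·log₁₀(σ'_f/σ'_0) = 0.37×2.9/(1+1.22)×log₁₀(154.6/42.6)
    = 0.48333 × 0.5598 = 0.2706 m

S_c ≈ 0.271 m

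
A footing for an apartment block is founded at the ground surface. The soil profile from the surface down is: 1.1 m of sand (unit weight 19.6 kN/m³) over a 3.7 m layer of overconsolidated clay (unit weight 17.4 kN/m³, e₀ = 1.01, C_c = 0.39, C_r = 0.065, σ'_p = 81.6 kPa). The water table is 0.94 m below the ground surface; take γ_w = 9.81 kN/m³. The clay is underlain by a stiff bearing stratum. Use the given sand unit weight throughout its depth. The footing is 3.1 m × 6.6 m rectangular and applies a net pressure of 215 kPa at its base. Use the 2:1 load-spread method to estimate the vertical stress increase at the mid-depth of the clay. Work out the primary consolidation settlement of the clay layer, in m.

S_c ≈ 0.139 m

Mid-depth of clay below the ground surface: z = 1.1 + 3.7/2 = 2.95 m.
Total vertical stress at mid-clay: σ_v = 19.6×1.1 + 17.4×1.85 = 53.75 kPa.
Pore pressure: u = 9.81×(2.95 − 0.94) = 19.718 kPa.
Initial effective stress: σ'_0 = σ_v − u = 53.75 − 19.718 = 34.032 kPa.
Stress increase at mid-clay by the 2:1 spreading method:
Δσ = qBL/((B+z)(L+z)) = 215×3.1×6.6/((3.1+2.95)(6.6+2.95)) = 76.135 kPa
Final effective stress: σ'_f = 34.032 + 76.135 = 110.17 kPa.
σ'_f = 110.17 > σ'_p = 81.6 kPa, so the stress path crosses the preconsolidation pressure — recompression up to σ'_p, then virgin compression beyond:
S_c = H/(1+e₀)·[C_r·log₁₀(σ'_p/σ'_0) + C_c·log₁₀(σ'_f/σ'_p)]
    = 3.7/2.01 × [0.065×log₁₀(81.6/34.032) + 0.39×log₁₀(110.17/81.6)]
    = 1.8408 × [0.024687 + 0.050846] = 0.139 m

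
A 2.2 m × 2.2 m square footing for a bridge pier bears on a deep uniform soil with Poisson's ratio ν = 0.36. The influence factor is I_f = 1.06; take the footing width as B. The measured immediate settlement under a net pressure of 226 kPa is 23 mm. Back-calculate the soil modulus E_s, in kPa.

S_e = q·B·(1−ν²)/E_s · I_f  ⇒  E_s = q·B·(1−ν²)·I_f / S_e.
E_s = 226 × 2.2 × 0.8704 × 1.06 / 0.023 = 19940 kPa

E_s ≈ 19900 kPa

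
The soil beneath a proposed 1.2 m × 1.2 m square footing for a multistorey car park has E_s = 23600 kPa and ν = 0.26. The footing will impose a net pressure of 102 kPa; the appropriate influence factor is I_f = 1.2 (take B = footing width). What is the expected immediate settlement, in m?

Immediate (elastic) settlement: S_e = q·B·(1−ν²)/E_s · I_f.
S_e = 102 × 1.2 × (1 − 0.26²) / 23600 × 1.2
    = 102 × 1.2 × 0.9324 / 23600 × 1.2
    = 0.005803 m

S_e ≈ 0.0058 m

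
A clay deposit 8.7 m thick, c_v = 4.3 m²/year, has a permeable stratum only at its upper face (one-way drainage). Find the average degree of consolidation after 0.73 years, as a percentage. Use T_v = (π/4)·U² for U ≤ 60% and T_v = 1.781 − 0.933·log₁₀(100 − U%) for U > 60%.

Drainage path length: H_d = H = 8.7 m (single drainage).
T_v = c_v·t/H_d² = 4.3×0.73/8.7² = 0.041472.
T_v = 0.041472 corresponds to the U ≤ 60% branch:
U = √(4T_v/π) = 0.2298

U ≈ 23 %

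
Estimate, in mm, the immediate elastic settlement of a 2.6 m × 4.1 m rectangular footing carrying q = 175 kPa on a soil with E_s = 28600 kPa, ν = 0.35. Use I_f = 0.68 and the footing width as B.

Immediate (elastic) settlement: S_e = q·B·(1−ν²)/E_s · I_f.
S_e = 175 × 2.6 × (1 − 0.35²) / 28600 × 0.68
    = 175 × 2.6 × 0.8775 / 28600 × 0.68
    = 0.009493 m = 9.493 mm

S_e ≈ 9.49 mm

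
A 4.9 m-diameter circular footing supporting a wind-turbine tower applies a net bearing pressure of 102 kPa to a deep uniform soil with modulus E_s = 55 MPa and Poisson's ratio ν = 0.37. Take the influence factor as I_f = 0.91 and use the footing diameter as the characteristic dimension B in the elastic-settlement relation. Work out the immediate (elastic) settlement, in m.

S_e ≈ 0.00714 m

Immediate (elastic) settlement: S_e = q·B·(1−ν²)/E_s · I_f.
E_s = 55 MPa = 55000 kPa.
S_e = 102 × 4.9 × (1 − 0.37²) / 55000 × 0.91
    = 102 × 4.9 × 0.8631 / 55000 × 0.91
    = 0.007137 m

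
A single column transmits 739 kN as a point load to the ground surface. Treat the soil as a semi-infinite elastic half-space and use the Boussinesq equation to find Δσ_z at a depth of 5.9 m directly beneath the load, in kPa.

Δσ_z ≈ 10.1 kPa

Boussinesq vertical stress below a point load on an elastic half-space:
Δσ_z = 3P/(2πz²) · [1 + (r/z)²]^(−5/2)
r/z = 0/5.9 = 0; [1+(r/z)²]^(−5/2) = 1.
Δσ_z = 3×739/(2π×5.9²) × 1 = 10.136 × 1 = 10.14 kPa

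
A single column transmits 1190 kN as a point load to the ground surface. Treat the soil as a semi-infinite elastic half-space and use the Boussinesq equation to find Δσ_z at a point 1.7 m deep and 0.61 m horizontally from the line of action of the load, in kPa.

Δσ_z ≈ 145 kPa

Boussinesq vertical stress below a point load on an elastic half-space:
Δσ_z = 3P/(2πz²) · [1 + (r/z)²]^(−5/2)
r/z = 0.61/1.7 = 0.35882; [1+(r/z)²]^(−5/2) = 0.73876.
Δσ_z = 3×1190/(2π×1.7²) × 0.73876 = 196.6 × 0.73876 = 145.2 kPa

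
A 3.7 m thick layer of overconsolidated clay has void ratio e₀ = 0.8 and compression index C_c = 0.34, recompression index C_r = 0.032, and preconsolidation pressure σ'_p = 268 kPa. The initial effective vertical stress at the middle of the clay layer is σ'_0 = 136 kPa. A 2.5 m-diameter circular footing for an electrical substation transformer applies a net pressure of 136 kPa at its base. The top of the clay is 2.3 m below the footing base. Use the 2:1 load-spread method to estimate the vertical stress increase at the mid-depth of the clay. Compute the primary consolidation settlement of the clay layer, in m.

S_c ≈ 0.00378 m

Mid-depth of clay below the footing base: z = 2.3 + 3.7/2 = 4.15 m.
Stress increase at mid-clay by the 2:1 spreading method:
Δσ ≈ qD²/(D+z)² = 136×2.5²/(2.5+4.15)² = 19.221 kPa
Final effective stress: σ'_f = 136 + 19.221 = 155.22 kPa.
σ'_f = 155.22 ≤ σ'_p = 268 kPa, so the clay remains overconsolidated and only the recompression index applies:
S_c = C_r·H/(1+e₀)·log₁₀(σ'_f/σ'_0) = 0.032×3.7/1.8×log₁₀(155.22/136)
    = 0.065779 × 0.057409 = 0.003776 m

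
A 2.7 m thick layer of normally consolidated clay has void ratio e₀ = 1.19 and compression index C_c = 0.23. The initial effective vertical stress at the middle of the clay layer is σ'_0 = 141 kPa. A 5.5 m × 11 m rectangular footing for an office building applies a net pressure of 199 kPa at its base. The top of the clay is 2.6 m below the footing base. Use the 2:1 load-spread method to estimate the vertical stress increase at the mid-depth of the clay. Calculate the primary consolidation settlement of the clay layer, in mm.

S_c ≈ 58.2 mm

Mid-depth of clay below the footing base: z = 2.6 + 2.7/2 = 3.95 m.
Stress increase at mid-clay by the 2:1 spreading method:
Δσ = qBL/((B+z)(L+z)) = 199×5.5×11/((5.5+3.95)(11+3.95)) = 85.219 kPa
Final effective stress: σ'_f = σ'_0 + Δσ = 141 + 85.219 = 226.22 kPa.
Normally consolidated clay, so the full stress increment lies on the virgin compression line:
S_c = C_c·H/(1+e₀)·log₁₀(σ'_f/σ'_0) = 0.23×2.7/(1+1.19)×log₁₀(226.22/141)
    = 0.28356 × 0.20531 = 0.05822 m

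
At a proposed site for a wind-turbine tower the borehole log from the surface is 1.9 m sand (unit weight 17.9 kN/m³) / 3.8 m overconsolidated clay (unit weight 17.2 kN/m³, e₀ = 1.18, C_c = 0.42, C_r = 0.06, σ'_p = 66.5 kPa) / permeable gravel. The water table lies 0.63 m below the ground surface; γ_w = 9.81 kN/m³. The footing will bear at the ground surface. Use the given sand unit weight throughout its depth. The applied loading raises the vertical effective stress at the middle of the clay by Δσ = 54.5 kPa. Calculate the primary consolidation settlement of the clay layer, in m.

S_c ≈ 0.125 m

Mid-depth of clay below the ground surface: z = 1.9 + 3.8/2 = 3.8 m.
Total vertical stress at mid-clay: σ_v = 17.9×1.9 + 17.2×1.9 = 66.69 kPa.
Pore pressure: u = 9.81×(3.8 − 0.63) = 31.098 kPa.
Initial effective stress: σ'_0 = σ_v − u = 66.69 − 31.098 = 35.592 kPa.
Final effective stress: σ'_f = 35.592 + 54.5 = 90.092 kPa.
σ'_f = 90.092 > σ'_p = 66.5 kPa, so the stress path crosses the preconsolidation pressure — recompression up to σ'_p, then virgin compression beyond:
S_c = H/(1+e₀)·[C_r·log₁₀(σ'_p/σ'_0) + C_c·log₁₀(σ'_f/σ'_p)]
    = 3.8/2.18 × [0.06×log₁₀(66.5/35.592) + 0.42×log₁₀(90.092/66.5)]
    = 1.7431 × [0.016288 + 0.055383] = 0.1249 m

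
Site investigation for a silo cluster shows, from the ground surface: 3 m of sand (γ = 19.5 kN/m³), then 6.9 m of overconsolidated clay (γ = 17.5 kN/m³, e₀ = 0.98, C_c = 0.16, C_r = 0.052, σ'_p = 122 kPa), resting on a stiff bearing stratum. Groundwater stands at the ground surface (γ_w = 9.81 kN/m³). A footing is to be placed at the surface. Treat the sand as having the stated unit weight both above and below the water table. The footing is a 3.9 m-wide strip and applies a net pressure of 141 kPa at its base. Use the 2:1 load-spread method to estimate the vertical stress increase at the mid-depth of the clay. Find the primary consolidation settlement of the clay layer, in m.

S_c ≈ 0.0528 m

Mid-depth of clay below the ground surface: z = 3 + 6.9/2 = 6.45 m.
Total vertical stress at mid-clay: σ_v = 19.5×3 + 17.5×3.45 = 118.88 kPa.
Pore pressure: u = 9.81×(6.45 − 0) = 63.275 kPa.
Initial effective stress: σ'_0 = σ_v − u = 118.88 − 63.275 = 55.605 kPa.
Stress increase at mid-clay by the 2:1 spreading method:
Δσ = qB/(B+z) = 141×3.9/(3.9+6.45) = 53.13 kPa
Final effective stress: σ'_f = 55.605 + 53.13 = 108.73 kPa.
σ'_f = 108.73 ≤ σ'_p = 122 kPa, so the clay remains overconsolidated and only the recompression index applies:
S_c = C_r·H/(1+e₀)·log₁₀(σ'_f/σ'_0) = 0.052×6.9/1.98×log₁₀(108.73/55.605)
    = 0.18121 × 0.29124 = 0.05278 m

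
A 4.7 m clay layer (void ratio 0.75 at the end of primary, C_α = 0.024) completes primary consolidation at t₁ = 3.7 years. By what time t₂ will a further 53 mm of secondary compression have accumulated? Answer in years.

S_s = C_α·H/(1+e_p)·log₁₀(t₂/t₁) ⇒ log₁₀(t₂/t₁) = S_s·(1+e_p)/(C_α·H).
log₁₀(t₂/t₁) = 0.053 × (1+0.75) / (0.024×4.7) = 0.8223
t₂ = t₁ × 10^0.8223 = 3.7 × 6.641 = 24.57 years

t₂ ≈ 24.6 years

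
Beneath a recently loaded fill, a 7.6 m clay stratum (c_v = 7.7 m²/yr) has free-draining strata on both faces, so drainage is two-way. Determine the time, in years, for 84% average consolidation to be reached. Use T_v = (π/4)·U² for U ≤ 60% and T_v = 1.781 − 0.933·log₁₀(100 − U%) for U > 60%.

t ≈ 1.23 years

Drainage path length: H_d = H/2 = 3.8 m (double drainage).
U > 60%: T_v = 1.781 − 0.933·log₁₀(100 − 84) = 0.65756.
t = T_v·H_d²/c_v = 0.65756×3.8²/7.7 = 1.233 years.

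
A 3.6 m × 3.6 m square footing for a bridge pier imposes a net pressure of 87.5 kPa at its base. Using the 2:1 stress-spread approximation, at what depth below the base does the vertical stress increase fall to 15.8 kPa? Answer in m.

2:1 spreading — at depth z the loaded area has grown by z in each plan dimension:
qB²/(B+z)² = Δσ_z ⇒ z = B(√(q/Δσ_z) − 1) = 3.6×(√(87.5/15.8) − 1) = 4.872 m

z ≈ 4.87 m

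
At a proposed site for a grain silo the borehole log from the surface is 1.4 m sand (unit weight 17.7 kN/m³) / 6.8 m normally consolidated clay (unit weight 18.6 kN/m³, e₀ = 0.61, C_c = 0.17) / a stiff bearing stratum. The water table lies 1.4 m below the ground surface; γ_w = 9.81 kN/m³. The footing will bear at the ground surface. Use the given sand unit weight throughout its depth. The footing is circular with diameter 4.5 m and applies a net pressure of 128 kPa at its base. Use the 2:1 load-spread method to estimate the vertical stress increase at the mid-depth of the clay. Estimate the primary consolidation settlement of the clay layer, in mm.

S_c ≈ 136 mm

Mid-depth of clay below the ground surface: z = 1.4 + 6.8/2 = 4.8 m.
Total vertical stress at mid-clay: σ_v = 17.7×1.4 + 18.6×3.4 = 88.02 kPa.
Pore pressure: u = 9.81×(4.8 − 1.4) = 33.354 kPa.
Initial effective stress: σ'_0 = σ_v − u = 88.02 − 33.354 = 54.666 kPa.
Stress increase at mid-clay by the 2:1 spreading method:
Δσ ≈ qD²/(D+z)² = 128×4.5²/(4.5+4.8)² = 29.969 kPa
Final effective stress: σ'_f = σ'_0 + Δσ = 54.666 + 29.969 = 84.635 kPa.
Normally consolidated clay, so the full stress increment lies on the virgin compression line:
S_c = C_c·H/(1+e₀)·log₁₀(σ'_f/σ'_0) = 0.17×6.8/(1+0.61)×log₁₀(84.635/54.666)
    = 0.71801 × 0.18983 = 0.1363 m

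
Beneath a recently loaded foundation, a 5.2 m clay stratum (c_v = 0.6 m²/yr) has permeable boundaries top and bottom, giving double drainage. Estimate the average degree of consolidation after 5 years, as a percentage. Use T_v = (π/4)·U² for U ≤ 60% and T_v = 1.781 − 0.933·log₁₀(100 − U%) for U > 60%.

Drainage path length: H_d = H/2 = 2.6 m (double drainage).
T_v = c_v·t/H_d² = 0.6×5/2.6² = 0.44379.
T_v = 0.44379 corresponds to the U > 60% branch:
U = 1 − 10^((1.781 − T_v)/0.933)/100 = 0.7288

U ≈ 72.9 %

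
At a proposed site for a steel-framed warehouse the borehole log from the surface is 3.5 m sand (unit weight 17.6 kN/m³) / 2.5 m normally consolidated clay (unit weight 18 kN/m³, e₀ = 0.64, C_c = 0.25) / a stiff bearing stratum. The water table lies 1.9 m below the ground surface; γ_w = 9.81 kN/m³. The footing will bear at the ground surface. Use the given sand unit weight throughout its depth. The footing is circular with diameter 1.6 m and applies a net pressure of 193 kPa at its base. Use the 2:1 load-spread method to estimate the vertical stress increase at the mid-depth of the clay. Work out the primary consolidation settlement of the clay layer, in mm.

S_c ≈ 32.7 mm

Mid-depth of clay below the ground surface: z = 3.5 + 2.5/2 = 4.75 m.
Total vertical stress at mid-clay: σ_v = 17.6×3.5 + 18×1.25 = 84.1 kPa.
Pore pressure: u = 9.81×(4.75 − 1.9) = 27.959 kPa.
Initial effective stress: σ'_0 = σ_v − u = 84.1 − 27.959 = 56.141 kPa.
Stress increase at mid-clay by the 2:1 spreading method:
Δσ ≈ qD²/(D+z)² = 193×1.6²/(1.6+4.75)² = 12.253 kPa
Final effective stress: σ'_f = σ'_0 + Δσ = 56.141 + 12.253 = 68.394 kPa.
Normally consolidated clay, so the full stress increment lies on the virgin compression line:
S_c = C_c·H/(1+e₀)·log₁₀(σ'_f/σ'_0) = 0.25×2.5/(1+0.64)×log₁₀(68.394/56.141)
    = 0.3811 × 0.085738 = 0.03267 m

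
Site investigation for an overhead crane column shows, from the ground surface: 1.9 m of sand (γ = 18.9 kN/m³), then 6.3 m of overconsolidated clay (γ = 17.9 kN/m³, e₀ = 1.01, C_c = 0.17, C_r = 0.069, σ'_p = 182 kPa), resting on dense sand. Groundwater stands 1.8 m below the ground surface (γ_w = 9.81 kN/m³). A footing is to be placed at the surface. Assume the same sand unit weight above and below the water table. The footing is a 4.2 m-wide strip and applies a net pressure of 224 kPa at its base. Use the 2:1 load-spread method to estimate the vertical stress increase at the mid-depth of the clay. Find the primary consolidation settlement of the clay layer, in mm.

Mid-depth of clay below the ground surface: z = 1.9 + 6.3/2 = 5.05 m.
Total vertical stress at mid-clay: σ_v = 18.9×1.9 + 17.9×3.15 = 92.295 kPa.
Pore pressure: u = 9.81×(5.05 − 1.8) = 31.883 kPa.
Initial effective stress: σ'_0 = σ_v − u = 92.295 − 31.883 = 60.412 kPa.
Stress increase at mid-clay by the 2:1 spreading method:
Δσ = qB/(B+z) = 224×4.2/(4.2+5.05) = 101.71 kPa
Final effective stress: σ'_f = 60.412 + 101.71 = 162.12 kPa.
σ'_f = 162.12 ≤ σ'_p = 182 kPa, so the clay remains overconsolidated and only the recompression index applies:
S_c = C_r·H/(1+e₀)·log₁₀(σ'_f/σ'_0) = 0.069×6.3/2.01×log₁₀(162.12/60.412)
    = 0.21627 × 0.42871 = 0.09272 m

S_c ≈ 92.7 mm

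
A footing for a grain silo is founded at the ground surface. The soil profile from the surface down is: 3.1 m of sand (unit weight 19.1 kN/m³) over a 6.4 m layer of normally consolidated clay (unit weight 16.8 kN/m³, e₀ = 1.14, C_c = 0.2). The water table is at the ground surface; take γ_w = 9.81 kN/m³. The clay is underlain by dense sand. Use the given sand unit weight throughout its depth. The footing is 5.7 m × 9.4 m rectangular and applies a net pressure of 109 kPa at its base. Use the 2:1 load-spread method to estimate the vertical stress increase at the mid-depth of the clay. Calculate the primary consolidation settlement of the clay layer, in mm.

S_c ≈ 123 mm

Mid-depth of clay below the ground surface: z = 3.1 + 6.4/2 = 6.3 m.
Total vertical stress at mid-clay: σ_v = 19.1×3.1 + 16.8×3.2 = 112.97 kPa.
Pore pressure: u = 9.81×(6.3 − 0) = 61.803 kPa.
Initial effective stress: σ'_0 = σ_v − u = 112.97 − 61.803 = 51.167 kPa.
Stress increase at mid-clay by the 2:1 spreading method:
Δσ = qBL/((B+z)(L+z)) = 109×5.7×9.4/((5.7+6.3)(9.4+6.3)) = 30.999 kPa
Final effective stress: σ'_f = σ'_0 + Δσ = 51.167 + 30.999 = 82.166 kPa.
Normally consolidated clay, so the full stress increment lies on the virgin compression line:
S_c = C_c·H/(1+e₀)·log₁₀(σ'_f/σ'_0) = 0.2×6.4/(1+1.14)×log₁₀(82.166/51.167)
    = 0.59813 × 0.2057 = 0.123 m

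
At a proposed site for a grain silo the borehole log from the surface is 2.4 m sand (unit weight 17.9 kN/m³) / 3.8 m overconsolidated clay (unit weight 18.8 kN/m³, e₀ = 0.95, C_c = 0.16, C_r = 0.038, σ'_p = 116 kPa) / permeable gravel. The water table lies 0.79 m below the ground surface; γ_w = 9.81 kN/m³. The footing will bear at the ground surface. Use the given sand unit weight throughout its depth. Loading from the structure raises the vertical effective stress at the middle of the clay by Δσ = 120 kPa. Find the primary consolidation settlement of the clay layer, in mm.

Mid-depth of clay below the ground surface: z = 2.4 + 3.8/2 = 4.3 m.
Total vertical stress at mid-clay: σ_v = 17.9×2.4 + 18.8×1.9 = 78.68 kPa.
Pore pressure: u = 9.81×(4.3 − 0.79) = 34.433 kPa.
Initial effective stress: σ'_0 = σ_v − u = 78.68 − 34.433 = 44.247 kPa.
Final effective stress: σ'_f = 44.247 + 120 = 164.25 kPa.
σ'_f = 164.25 > σ'_p = 116 kPa, so the stress path crosses the preconsolidation pressure — recompression up to σ'_p, then virgin compression beyond:
S_c = H/(1+e₀)·[C_r·log₁₀(σ'_p/σ'_0) + C_c·log₁₀(σ'_f/σ'_p)]
    = 3.8/1.95 × [0.038×log₁₀(116/44.247) + 0.16×log₁₀(164.25/116)]
    = 1.9487 × [0.015906 + 0.024168] = 0.07809 m

S_c ≈ 78.1 mm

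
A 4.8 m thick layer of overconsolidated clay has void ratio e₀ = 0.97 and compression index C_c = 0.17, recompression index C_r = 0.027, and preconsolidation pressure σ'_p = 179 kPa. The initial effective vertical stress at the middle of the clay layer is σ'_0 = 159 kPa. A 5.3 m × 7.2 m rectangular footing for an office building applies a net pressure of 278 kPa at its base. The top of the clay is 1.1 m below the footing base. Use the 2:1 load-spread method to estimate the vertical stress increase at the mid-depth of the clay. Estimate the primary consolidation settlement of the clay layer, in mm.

Mid-depth of clay below the footing base: z = 1.1 + 4.8/2 = 3.5 m.
Stress increase at mid-clay by the 2:1 spreading method:
Δσ = qBL/((B+z)(L+z)) = 278×5.3×7.2/((5.3+3.5)(7.2+3.5)) = 112.66 kPa
Final effective stress: σ'_f = 159 + 112.66 = 271.66 kPa.
σ'_f = 271.66 > σ'_p = 179 kPa, so the stress path crosses the preconsolidation pressure — recompression up to σ'_p, then virgin compression beyond:
S_c = H/(1+e₀)·[C_r·log₁₀(σ'_p/σ'_0) + C_c·log₁₀(σ'_f/σ'_p)]
    = 4.8/1.97 × [0.027×log₁₀(179/159) + 0.17×log₁₀(271.66/179)]
    = 2.4365 × [0.0013893 + 0.030799] = 0.07843 m

S_c ≈ 78.4 mm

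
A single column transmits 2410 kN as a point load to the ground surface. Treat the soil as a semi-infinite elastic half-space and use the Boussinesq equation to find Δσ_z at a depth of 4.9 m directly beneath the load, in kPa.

Boussinesq vertical stress below a point load on an elastic half-space:
Δσ_z = 3P/(2πz²) · [1 + (r/z)²]^(−5/2)
r/z = 0/4.9 = 0; [1+(r/z)²]^(−5/2) = 1.
Δσ_z = 3×2410/(2π×4.9²) × 1 = 47.925 × 1 = 47.92 kPa

Δσ_z ≈ 47.9 kPa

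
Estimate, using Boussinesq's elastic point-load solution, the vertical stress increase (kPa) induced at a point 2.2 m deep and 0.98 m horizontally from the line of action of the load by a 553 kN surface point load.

Δσ_z ≈ 34.7 kPa

Boussinesq vertical stress below a point load on an elastic half-space:
Δσ_z = 3P/(2πz²) · [1 + (r/z)²]^(−5/2)
r/z = 0.98/2.2 = 0.44545; [1+(r/z)²]^(−5/2) = 0.63602.
Δσ_z = 3×553/(2π×2.2²) × 0.63602 = 54.553 × 0.63602 = 34.7 kPa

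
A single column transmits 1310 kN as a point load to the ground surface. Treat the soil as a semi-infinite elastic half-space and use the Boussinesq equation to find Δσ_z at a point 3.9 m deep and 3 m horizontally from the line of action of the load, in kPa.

Boussinesq vertical stress below a point load on an elastic half-space:
Δσ_z = 3P/(2πz²) · [1 + (r/z)²]^(−5/2)
r/z = 3/3.9 = 0.76923; [1+(r/z)²]^(−5/2) = 0.31285.
Δσ_z = 3×1310/(2π×3.9²) × 0.31285 = 41.123 × 0.31285 = 12.87 kPa

Δσ_z ≈ 12.9 kPa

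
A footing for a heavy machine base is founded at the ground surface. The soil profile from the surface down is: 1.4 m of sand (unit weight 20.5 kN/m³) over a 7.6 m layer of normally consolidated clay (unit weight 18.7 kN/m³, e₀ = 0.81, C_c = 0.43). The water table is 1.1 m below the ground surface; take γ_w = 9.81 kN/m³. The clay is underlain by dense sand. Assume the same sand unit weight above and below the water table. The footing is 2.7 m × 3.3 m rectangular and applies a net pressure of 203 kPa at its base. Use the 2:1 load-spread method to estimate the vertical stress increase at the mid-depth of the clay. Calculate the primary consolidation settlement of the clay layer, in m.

S_c ≈ 0.293 m

Mid-depth of clay below the ground surface: z = 1.4 + 7.6/2 = 5.2 m.
Total vertical stress at mid-clay: σ_v = 20.5×1.4 + 18.7×3.8 = 99.76 kPa.
Pore pressure: u = 9.81×(5.2 − 1.1) = 40.221 kPa.
Initial effective stress: σ'_0 = σ_v − u = 99.76 − 40.221 = 59.539 kPa.
Stress increase at mid-clay by the 2:1 spreading method:
Δσ = qBL/((B+z)(L+z)) = 203×2.7×3.3/((2.7+5.2)(3.3+5.2)) = 26.936 kPa
Final effective stress: σ'_f = σ'_0 + Δσ = 59.539 + 26.936 = 86.475 kPa.
Normally consolidated clay, so the full stress increment lies on the virgin compression line:
S_c = C_c·H/(1+e₀)·log₁₀(σ'_f/σ'_0) = 0.43×7.6/(1+0.81)×log₁₀(86.475/59.539)
    = 1.8055 × 0.16209 = 0.2927 m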